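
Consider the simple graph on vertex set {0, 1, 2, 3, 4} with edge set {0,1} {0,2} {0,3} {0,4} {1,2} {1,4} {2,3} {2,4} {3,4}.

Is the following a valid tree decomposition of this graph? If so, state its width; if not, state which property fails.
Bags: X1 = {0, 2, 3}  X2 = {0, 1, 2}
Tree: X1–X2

A tree decomposition must satisfy three properties: every vertex lies in some bag; for every edge, both endpoints lie together in some bag; and for every vertex, the bags containing it form a connected subtree. Here vertex 4 appears in no bag, so the decomposition is invalid.

No — vertex 4 appears in no bag.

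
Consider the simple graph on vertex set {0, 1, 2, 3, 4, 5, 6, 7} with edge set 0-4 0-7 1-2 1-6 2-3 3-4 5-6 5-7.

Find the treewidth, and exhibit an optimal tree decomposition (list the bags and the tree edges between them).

Treewidth 2.
One such decomposition:
Bags: B1 = {1, 2, 3}  B2 = {1, 3, 4}  B3 = {0, 1, 4}  B4 = {0, 1, 7}  B5 = {1, 5, 7}  B6 = {1, 5, 6}
Tree: B1–B2, B2–B3, B3–B4, B4–B5, B5–B6

The largest bag has 3 vertices, giving width 2; this decomposition certifies tw(G) ≤ 2. For the lower bound, G contains the cycle 1–2–3–4–0–7–5–6–1, so G is not a forest; only forests have treewidth ≤ 1, hence tw(G) ≥ 2. Therefore the treewidth is 2.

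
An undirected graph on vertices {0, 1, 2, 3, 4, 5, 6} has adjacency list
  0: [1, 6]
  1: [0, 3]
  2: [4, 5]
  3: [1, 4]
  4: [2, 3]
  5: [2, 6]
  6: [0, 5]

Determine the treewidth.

A width-2 tree decomposition is:
Bags: B1 = {2, 4, 5}  B2 = {4, 5, 6}  B3 = {0, 4, 6}  B4 = {0, 1, 4}  B5 = {1, 3, 4}
Tree: B1–B2, B2–B3, B3–B4, B4–B5
Each bag holds 3 vertices, so the decomposition has width 2, which upper-bounds the treewidth. For the lower bound, G contains the cycle 4–2–5–6–0–1–3–4, so G is not a forest; only forests have treewidth ≤ 1, hence tw(G) ≥ 2. Combining the bounds, tw(G) = 2.

2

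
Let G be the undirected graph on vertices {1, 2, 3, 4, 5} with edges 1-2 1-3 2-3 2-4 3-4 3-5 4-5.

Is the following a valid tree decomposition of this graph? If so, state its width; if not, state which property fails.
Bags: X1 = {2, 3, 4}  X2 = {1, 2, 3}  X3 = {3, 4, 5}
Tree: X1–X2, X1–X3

Vertex coverage: the bags together contain {1, 2, 3, 4, 5}, the full vertex set. Edge coverage: each edge of G has both endpoints in at least one bag. Running intersection: for every vertex, the bags containing it form a connected subtree. All three properties hold, so this is a valid tree decomposition of width max|bag| − 1 = 2, and hence tw(G) ≤ 2.

Yes; width 2.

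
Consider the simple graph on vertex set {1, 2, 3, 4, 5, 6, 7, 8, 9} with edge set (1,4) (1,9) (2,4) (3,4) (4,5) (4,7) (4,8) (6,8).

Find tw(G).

A width-1 tree decomposition is:
Bags: B1 = {1, 4}  B2 = {4, 8}  B3 = {2, 4}  B4 = {3, 4}  B5 = {1, 9}  B6 = {6, 8}  B7 = {4, 7}  B8 = {4, 5}
Tree: B1–B2, B1–B3, B2–B4, B1–B5, B2–B6, B1–B7, B2–B8
Every bag has size at most 2, so the width is 2 − 1 = 1 and tw(G) ≤ 1. Since G has at least one edge (e.g. 4–1), it is not an edgeless graph, so tw(G) ≥ 1. Combining the bounds, tw(G) = 1.

1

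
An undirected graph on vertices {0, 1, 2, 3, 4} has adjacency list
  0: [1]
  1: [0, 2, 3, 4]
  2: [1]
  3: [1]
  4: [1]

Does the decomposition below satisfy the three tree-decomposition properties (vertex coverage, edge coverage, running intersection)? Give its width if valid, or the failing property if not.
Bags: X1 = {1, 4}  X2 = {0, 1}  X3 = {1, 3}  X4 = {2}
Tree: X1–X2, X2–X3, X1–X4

A tree decomposition must satisfy three properties: every vertex lies in some bag; for every edge, both endpoints lie together in some bag; and for every vertex, the bags containing it form a connected subtree. Here edge (1,2) lies in no bag, so the decomposition is invalid.

No — edge (1,2) lies in no bag.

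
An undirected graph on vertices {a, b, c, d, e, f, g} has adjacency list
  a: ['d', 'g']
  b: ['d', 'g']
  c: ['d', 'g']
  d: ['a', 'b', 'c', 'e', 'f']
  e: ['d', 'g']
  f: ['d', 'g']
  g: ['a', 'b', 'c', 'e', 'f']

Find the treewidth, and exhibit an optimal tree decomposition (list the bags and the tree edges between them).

Treewidth 2.
One optimal decomposition is:
Bags: B1 = {d, f, g}  B2 = {d, e, g}  B3 = {b, d, g}  B4 = {c, d, g}  B5 = {a, d, g}
Tree: B1–B2, B2–B3, B3–B4, B4–B5

The largest bag has 3 vertices, giving width 2; this decomposition certifies tw(G) ≤ 2. For the lower bound, G contains the cycle g–f–d–e–g, so G is not a forest; only forests have treewidth ≤ 1, hence tw(G) ≥ 2. The upper and lower bounds meet at 2, so that is the treewidth.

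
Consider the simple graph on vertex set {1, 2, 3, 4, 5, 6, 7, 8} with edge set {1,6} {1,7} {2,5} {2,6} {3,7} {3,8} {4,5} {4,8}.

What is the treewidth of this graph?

A width-2 tree decomposition is:
Bags: B1 = {2, 5, 6}  B2 = {4, 5, 6}  B3 = {4, 6, 8}  B4 = {3, 6, 8}  B5 = {3, 6, 7}  B6 = {1, 6, 7}
Tree: B1–B2, B2–B3, B3–B4, B4–B5, B5–B6
Each bag holds 3 vertices, so the decomposition has width 2, which upper-bounds the treewidth. Since 6–2–5–4–8–3–7–1–6 is a cycle in G, G is not acyclic. Forests are exactly the graphs of treewidth ≤ 1, so tw(G) ≥ 2. Hence tw(G) = 2 exactly.

2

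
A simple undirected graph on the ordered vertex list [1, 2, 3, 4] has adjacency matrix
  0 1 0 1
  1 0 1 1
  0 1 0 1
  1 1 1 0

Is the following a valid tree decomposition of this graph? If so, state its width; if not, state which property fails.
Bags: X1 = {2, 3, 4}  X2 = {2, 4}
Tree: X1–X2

No — vertex 1 appears in no bag.

A tree decomposition must satisfy three properties: every vertex lies in some bag; for every edge, both endpoints lie together in some bag; and for every vertex, the bags containing it form a connected subtree. Here vertex 1 appears in no bag, so the decomposition is invalid.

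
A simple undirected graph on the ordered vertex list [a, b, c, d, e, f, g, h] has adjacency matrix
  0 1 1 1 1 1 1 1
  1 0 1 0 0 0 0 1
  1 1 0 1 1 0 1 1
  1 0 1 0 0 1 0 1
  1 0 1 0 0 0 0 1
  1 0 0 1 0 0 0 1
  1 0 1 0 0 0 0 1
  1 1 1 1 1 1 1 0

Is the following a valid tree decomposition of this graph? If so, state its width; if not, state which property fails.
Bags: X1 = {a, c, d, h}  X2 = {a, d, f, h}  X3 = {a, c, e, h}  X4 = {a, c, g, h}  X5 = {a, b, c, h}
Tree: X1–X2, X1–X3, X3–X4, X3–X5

Yes; width 3.

Vertex coverage: the bags together contain {a, b, c, d, e, f, g, h}, the full vertex set. Edge coverage: each edge of G has both endpoints in at least one bag. Running intersection: for every vertex, the bags containing it form a connected subtree. All three properties hold, so this is a valid tree decomposition of width max|bag| − 1 = 3, and hence tw(G) ≤ 3.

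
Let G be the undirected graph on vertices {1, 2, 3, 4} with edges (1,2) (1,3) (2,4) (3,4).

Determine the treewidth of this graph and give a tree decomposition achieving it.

Treewidth 2.
Bags: B1 = {1, 2, 3}  B2 = {2, 3, 4}
Tree: B1–B2

The largest bag has 3 vertices, giving width 2; this decomposition certifies tw(G) ≤ 2. For the lower bound, G contains the cycle 3–1–2–4–3, so G is not a forest; only forests have treewidth ≤ 1, hence tw(G) ≥ 2. The upper and lower bounds meet at 2, so that is the treewidth.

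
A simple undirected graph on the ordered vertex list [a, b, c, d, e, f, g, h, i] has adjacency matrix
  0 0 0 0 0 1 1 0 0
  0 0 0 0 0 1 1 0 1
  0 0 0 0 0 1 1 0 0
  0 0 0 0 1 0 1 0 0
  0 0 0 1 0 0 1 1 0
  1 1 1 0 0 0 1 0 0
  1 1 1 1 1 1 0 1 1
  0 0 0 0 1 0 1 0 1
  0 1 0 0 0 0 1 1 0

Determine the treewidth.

2

A width-2 tree decomposition is:
Bags: B1 = {b, g, i}  B2 = {g, h, i}  B3 = {e, g, h}  B4 = {b, f, g}  B5 = {d, e, g}  B6 = {a, f, g}  B7 = {c, f, g}
Tree: B1–B2, B2–B3, B1–B4, B3–B5, B4–B6, B6–B7
Every bag has size at most 3, so the width is 3 − 1 = 2 and tw(G) ≤ 2. On the other hand G contains the 3-clique {d, e, g}. A clique must lie in a single bag of any decomposition, so no decomposition can have width below 2. Therefore the treewidth is 2.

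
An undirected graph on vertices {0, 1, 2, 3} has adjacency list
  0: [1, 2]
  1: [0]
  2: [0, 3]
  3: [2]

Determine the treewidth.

A width-1 tree decomposition is:
Bags: B1 = {0, 1}  B2 = {0, 2}  B3 = {2, 3}
Tree: B1–B2, B2–B3
The largest bag has 2 vertices, giving width 1; this decomposition certifies tw(G) ≤ 1. Any graph with an edge has treewidth ≥ 1, and G has the edge 1–0. Therefore the treewidth is 1.

1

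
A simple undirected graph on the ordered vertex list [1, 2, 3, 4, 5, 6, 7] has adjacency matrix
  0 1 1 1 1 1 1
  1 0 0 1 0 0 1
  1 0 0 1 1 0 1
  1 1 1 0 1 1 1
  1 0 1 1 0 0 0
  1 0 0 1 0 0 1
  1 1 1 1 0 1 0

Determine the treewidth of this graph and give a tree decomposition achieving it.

Treewidth 3.
Bags: B1 = {1, 2, 4, 7}  B2 = {1, 3, 4, 7}  B3 = {1, 4, 6, 7}  B4 = {1, 3, 4, 5}
Tree: B1–B2, B1–B3, B2–B4

Every bag has size at most 4, so the width is 4 − 1 = 3 and tw(G) ≤ 3. For the lower bound, the 4 vertices {1, 3, 4, 5} are pairwise adjacent, and any tree decomposition puts a clique entirely inside one bag — forcing width ≥ 3. Therefore the treewidth is 3.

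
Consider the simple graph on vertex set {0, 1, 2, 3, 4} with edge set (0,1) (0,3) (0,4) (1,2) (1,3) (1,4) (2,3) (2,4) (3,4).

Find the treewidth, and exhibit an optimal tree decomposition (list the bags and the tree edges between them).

Treewidth 3.
Bags: B1 = {0, 1, 3, 4}  B2 = {1, 2, 3, 4}
Tree: B1–B2

Every bag has size at most 4, so the width is 4 − 1 = 3 and tw(G) ≤ 3. On the other hand G contains the 4-clique {0, 1, 3, 4}. A clique must lie in a single bag of any decomposition, so no decomposition can have width below 3. The upper and lower bounds meet at 3, so that is the treewidth.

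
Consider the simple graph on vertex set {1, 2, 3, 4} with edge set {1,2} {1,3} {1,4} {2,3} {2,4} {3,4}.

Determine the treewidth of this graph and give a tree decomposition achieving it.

Treewidth 3.
One optimal decomposition is:
Bags: B1 = {1, 2, 3, 4}
Tree: (single bag)

With just one bag of size 4, the width is 4 − 1 = 3, so tw(G) ≤ 3. For the lower bound, the 4 vertices {1, 2, 3, 4} are pairwise adjacent, and any tree decomposition puts a clique entirely inside one bag — forcing width ≥ 3. Combining the bounds, tw(G) = 3.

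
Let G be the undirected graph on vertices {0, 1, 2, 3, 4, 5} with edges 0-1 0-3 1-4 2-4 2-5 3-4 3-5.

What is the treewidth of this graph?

2

A width-2 tree decomposition is:
Bags: B1 = {0, 1, 3}  B2 = {1, 3, 4}  B3 = {3, 4, 5}  B4 = {2, 4, 5}
Tree: B1–B2, B2–B3, B3–B4
Each bag holds 3 vertices, so the decomposition has width 2, which upper-bounds the treewidth. For the lower bound, G contains the cycle 0–1–4–3–0, so G is not a forest; only forests have treewidth ≤ 1, hence tw(G) ≥ 2. Therefore the treewidth is 2.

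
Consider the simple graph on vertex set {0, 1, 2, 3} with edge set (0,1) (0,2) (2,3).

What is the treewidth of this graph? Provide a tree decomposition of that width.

Every bag has size at most 2, so the width is 2 − 1 = 1 and tw(G) ≤ 1. G has an edge, so its treewidth is at least 1. The upper and lower bounds meet at 1, so that is the treewidth.

Treewidth 1.
Bags: B1 = {0, 1}  B2 = {0, 2}  B3 = {2, 3}
Tree: B1–B2, B2–B3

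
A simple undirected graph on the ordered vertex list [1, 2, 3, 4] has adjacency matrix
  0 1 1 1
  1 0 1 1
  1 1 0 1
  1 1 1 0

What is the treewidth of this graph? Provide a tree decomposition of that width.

With just one bag of size 4, the width is 4 − 1 = 3, so tw(G) ≤ 3. For the lower bound, the 4 vertices {1, 2, 3, 4} are pairwise adjacent, and any tree decomposition puts a clique entirely inside one bag — forcing width ≥ 3. Therefore the treewidth is 3.

Treewidth 3.
One such decomposition:
Bags: B1 = {1, 2, 3, 4}
Tree: (single bag)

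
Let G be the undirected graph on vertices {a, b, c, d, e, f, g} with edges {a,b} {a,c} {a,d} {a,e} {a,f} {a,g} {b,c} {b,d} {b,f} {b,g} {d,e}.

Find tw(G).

A width-2 tree decomposition is:
Bags: B1 = {a, b, d}  B2 = {a, b, f}  B3 = {a, b, c}  B4 = {a, b, g}  B5 = {a, d, e}
Tree: B1–B2, B1–B3, B3–B4, B1–B5
The largest bag has 3 vertices, giving width 2; this decomposition certifies tw(G) ≤ 2. For the lower bound, the 3 vertices {a, d, e} are pairwise adjacent, and any tree decomposition puts a clique entirely inside one bag — forcing width ≥ 2. Combining the bounds, tw(G) = 2.

2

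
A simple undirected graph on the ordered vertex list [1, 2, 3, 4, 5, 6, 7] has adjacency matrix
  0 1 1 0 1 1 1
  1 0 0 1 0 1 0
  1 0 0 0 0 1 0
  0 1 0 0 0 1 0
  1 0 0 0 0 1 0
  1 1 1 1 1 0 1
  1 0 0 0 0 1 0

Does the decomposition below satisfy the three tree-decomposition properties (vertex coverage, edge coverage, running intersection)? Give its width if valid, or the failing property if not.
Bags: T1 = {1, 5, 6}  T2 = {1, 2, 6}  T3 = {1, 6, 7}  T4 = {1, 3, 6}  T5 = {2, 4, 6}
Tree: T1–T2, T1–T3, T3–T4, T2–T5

Every vertex of G appears in some bag (union = {1, 2, 3, 4, 5, 6, 7}); every edge is covered by a bag; and for each vertex v the set of bags containing v is connected in the bag tree. The decomposition is therefore valid. The largest bag has 3 vertices, so the width is 2.

Yes; width 2.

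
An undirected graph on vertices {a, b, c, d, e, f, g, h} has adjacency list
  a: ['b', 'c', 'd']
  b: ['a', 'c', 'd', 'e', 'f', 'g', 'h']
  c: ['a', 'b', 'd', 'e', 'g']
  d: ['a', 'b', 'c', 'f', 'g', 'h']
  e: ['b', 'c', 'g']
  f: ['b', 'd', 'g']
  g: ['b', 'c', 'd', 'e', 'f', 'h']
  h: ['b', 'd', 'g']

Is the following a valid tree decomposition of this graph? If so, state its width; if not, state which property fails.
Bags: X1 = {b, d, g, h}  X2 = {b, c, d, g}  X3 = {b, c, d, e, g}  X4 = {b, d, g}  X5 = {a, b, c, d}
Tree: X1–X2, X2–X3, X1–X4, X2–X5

A tree decomposition must satisfy three properties: every vertex lies in some bag; for every edge, both endpoints lie together in some bag; and for every vertex, the bags containing it form a connected subtree. Here vertex f appears in no bag, so the decomposition is invalid.

No — vertex f appears in no bag.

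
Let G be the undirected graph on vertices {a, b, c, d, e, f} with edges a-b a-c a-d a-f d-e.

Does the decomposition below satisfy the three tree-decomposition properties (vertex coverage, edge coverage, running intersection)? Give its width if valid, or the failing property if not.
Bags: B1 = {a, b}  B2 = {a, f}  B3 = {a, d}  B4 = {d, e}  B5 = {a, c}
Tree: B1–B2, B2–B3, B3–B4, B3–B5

Checking the three conditions: (i) the bags cover all of {a, b, c, d, e, f}; (ii) for each edge, some bag contains both endpoints; (iii) the bags containing any fixed vertex form a subtree. All hold, so the decomposition is valid with width 2 − 1 = 1.

Yes; width 1.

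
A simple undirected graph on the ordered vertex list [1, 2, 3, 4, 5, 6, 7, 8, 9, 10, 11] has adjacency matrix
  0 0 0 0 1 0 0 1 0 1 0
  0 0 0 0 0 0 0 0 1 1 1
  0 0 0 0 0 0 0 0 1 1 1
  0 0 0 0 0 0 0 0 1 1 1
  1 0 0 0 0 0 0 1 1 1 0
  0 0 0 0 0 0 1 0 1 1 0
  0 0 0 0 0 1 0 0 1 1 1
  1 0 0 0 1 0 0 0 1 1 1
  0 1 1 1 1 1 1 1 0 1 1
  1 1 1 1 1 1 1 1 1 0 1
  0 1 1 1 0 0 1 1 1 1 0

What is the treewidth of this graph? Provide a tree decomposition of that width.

Each bag holds 4 vertices, so the decomposition has width 3, which upper-bounds the treewidth. Conversely, {1, 5, 8, 10} is a clique of size 4, and the vertices of any clique must share a bag in every tree decomposition; so some bag has ≥ 4 vertices and tw(G) ≥ 3. The upper and lower bounds meet at 3, so that is the treewidth.

Treewidth 3.
One optimal decomposition is:
Bags: B1 = {7, 9, 10, 11}  B2 = {3, 9, 10, 11}  B3 = {4, 9, 10, 11}  B4 = {8, 9, 10, 11}  B5 = {5, 8, 9, 10}  B6 = {1, 5, 8, 10}  B7 = {2, 9, 10, 11}  B8 = {6, 7, 9, 10}
Tree: B1–B2, B1–B3, B3–B4, B4–B5, B5–B6, B2–B7, B1–B8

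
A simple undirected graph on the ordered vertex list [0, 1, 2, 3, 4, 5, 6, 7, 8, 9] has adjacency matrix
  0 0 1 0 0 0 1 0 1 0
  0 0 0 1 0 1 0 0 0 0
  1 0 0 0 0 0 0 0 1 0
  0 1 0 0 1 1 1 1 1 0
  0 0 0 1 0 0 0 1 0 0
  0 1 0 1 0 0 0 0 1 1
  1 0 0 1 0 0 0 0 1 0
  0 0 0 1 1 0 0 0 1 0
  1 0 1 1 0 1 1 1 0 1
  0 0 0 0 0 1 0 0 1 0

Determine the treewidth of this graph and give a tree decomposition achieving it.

Treewidth 2.
Bags: B1 = {3, 6, 8}  B2 = {3, 7, 8}  B3 = {0, 6, 8}  B4 = {3, 5, 8}  B5 = {5, 8, 9}  B6 = {0, 2, 8}  B7 = {3, 4, 7}  B8 = {1, 3, 5}
Tree: B1–B2, B1–B3, B1–B4, B4–B5, B3–B6, B2–B7, B4–B8

The largest bag has 3 vertices, giving width 2; this decomposition certifies tw(G) ≤ 2. For the lower bound, the 3 vertices {0, 2, 8} are pairwise adjacent, and any tree decomposition puts a clique entirely inside one bag — forcing width ≥ 2. Combining the bounds, tw(G) = 2.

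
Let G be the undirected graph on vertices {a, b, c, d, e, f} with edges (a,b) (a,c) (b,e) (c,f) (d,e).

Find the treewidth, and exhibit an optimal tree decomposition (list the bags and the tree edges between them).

Treewidth 1.
Bags: B1 = {b, e}  B2 = {a, b}  B3 = {a, c}  B4 = {c, f}  B5 = {d, e}
Tree: B1–B2, B2–B3, B3–B4, B1–B5

Every bag has size at most 2, so the width is 2 − 1 = 1 and tw(G) ≤ 1. Since G has at least one edge (e.g. e–b), it is not an edgeless graph, so tw(G) ≥ 1. The upper and lower bounds meet at 1, so that is the treewidth.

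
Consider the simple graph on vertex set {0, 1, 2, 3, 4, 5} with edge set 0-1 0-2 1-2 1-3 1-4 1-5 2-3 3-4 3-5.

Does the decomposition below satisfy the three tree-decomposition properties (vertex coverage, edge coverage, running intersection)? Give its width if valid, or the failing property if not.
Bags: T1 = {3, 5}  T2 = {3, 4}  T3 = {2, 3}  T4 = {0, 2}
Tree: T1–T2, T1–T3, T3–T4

A tree decomposition must satisfy three properties: every vertex lies in some bag; for every edge, both endpoints lie together in some bag; and for every vertex, the bags containing it form a connected subtree. Here vertex 1 appears in no bag, so the decomposition is invalid.

No — vertex 1 appears in no bag.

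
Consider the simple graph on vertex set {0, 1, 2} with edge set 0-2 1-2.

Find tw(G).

1

A width-1 tree decomposition is:
Bags: B1 = {1, 2}  B2 = {0, 2}
Tree: B1–B2
Every bag has size at most 2, so the width is 2 − 1 = 1 and tw(G) ≤ 1. Any graph with an edge has treewidth ≥ 1, and G has the edge 2–1. Hence tw(G) = 1 exactly.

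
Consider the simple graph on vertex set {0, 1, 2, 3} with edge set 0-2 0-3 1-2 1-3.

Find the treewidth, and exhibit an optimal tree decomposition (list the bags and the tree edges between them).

Every bag has size at most 3, so the width is 3 − 1 = 2 and tw(G) ≤ 2. The edges 2–1–3–0–2 form a cycle, so G is not a tree and its treewidth is at least 2. The upper and lower bounds meet at 2, so that is the treewidth.

Treewidth 2.
Bags: B1 = {1, 2, 3}  B2 = {0, 2, 3}
Tree: B1–B2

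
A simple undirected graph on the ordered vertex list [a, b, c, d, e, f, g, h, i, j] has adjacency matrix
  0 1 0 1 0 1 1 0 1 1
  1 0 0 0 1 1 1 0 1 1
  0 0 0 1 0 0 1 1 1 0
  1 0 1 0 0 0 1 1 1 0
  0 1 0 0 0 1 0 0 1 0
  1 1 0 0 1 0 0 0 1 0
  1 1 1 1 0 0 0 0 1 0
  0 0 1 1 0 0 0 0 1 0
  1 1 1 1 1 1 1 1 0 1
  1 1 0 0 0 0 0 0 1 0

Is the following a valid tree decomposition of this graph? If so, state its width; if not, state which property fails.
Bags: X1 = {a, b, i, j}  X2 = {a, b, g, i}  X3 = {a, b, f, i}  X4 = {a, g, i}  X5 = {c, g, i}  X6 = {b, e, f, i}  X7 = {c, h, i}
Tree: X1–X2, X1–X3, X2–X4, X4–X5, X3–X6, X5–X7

No — vertex d appears in no bag.

A tree decomposition must satisfy three properties: every vertex lies in some bag; for every edge, both endpoints lie together in some bag; and for every vertex, the bags containing it form a connected subtree. Here vertex d appears in no bag, so the decomposition is invalid.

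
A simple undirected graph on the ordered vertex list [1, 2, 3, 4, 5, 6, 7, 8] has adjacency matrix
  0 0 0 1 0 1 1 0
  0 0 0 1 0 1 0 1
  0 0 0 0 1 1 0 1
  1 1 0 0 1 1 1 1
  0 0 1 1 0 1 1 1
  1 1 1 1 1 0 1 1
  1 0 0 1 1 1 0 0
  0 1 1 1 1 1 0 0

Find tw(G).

3

A width-3 tree decomposition is:
Bags: B1 = {4, 5, 6, 8}  B2 = {4, 5, 6, 7}  B3 = {3, 5, 6, 8}  B4 = {2, 4, 6, 8}  B5 = {1, 4, 6, 7}
Tree: B1–B2, B1–B3, B1–B4, B2–B5
The largest bag has 4 vertices, giving width 3; this decomposition certifies tw(G) ≤ 3. Conversely, {3, 5, 6, 8} is a clique of size 4, and the vertices of any clique must share a bag in every tree decomposition; so some bag has ≥ 4 vertices and tw(G) ≥ 3. Therefore the treewidth is 3.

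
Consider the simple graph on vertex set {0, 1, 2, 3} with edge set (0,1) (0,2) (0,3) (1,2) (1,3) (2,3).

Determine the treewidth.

3

A width-3 tree decomposition is:
Bags: B1 = {0, 1, 2, 3}
Tree: (single bag)
A single bag containing all 4 vertices is trivially a valid decomposition of width 3. Conversely, {0, 1, 2, 3} is a clique of size 4, and the vertices of any clique must share a bag in every tree decomposition; so some bag has ≥ 4 vertices and tw(G) ≥ 3. Hence tw(G) = 3 exactly.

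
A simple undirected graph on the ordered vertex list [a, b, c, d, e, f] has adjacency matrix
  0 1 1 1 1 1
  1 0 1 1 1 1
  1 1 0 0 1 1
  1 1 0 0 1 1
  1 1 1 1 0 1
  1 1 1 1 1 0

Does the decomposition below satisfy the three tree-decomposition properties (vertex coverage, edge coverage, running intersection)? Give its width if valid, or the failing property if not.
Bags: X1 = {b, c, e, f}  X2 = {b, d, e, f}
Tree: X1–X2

A tree decomposition must satisfy three properties: every vertex lies in some bag; for every edge, both endpoints lie together in some bag; and for every vertex, the bags containing it form a connected subtree. Here vertex a appears in no bag, so the decomposition is invalid.

No — vertex a appears in no bag.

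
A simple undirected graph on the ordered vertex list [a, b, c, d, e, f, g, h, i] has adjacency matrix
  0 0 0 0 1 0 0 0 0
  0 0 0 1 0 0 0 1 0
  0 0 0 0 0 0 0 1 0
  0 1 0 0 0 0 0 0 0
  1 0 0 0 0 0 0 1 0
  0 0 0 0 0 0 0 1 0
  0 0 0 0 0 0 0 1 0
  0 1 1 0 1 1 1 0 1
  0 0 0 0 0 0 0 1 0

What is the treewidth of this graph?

A width-1 tree decomposition is:
Bags: B1 = {c, h}  B2 = {e, h}  B3 = {g, h}  B4 = {f, h}  B5 = {b, h}  B6 = {b, d}  B7 = {a, e}  B8 = {h, i}
Tree: B1–B2, B2–B3, B1–B4, B3–B5, B5–B6, B2–B7, B1–B8
Every bag has size at most 2, so the width is 2 − 1 = 1 and tw(G) ≤ 1. Any graph with an edge has treewidth ≥ 1, and G has the edge h–c. Therefore the treewidth is 1.

1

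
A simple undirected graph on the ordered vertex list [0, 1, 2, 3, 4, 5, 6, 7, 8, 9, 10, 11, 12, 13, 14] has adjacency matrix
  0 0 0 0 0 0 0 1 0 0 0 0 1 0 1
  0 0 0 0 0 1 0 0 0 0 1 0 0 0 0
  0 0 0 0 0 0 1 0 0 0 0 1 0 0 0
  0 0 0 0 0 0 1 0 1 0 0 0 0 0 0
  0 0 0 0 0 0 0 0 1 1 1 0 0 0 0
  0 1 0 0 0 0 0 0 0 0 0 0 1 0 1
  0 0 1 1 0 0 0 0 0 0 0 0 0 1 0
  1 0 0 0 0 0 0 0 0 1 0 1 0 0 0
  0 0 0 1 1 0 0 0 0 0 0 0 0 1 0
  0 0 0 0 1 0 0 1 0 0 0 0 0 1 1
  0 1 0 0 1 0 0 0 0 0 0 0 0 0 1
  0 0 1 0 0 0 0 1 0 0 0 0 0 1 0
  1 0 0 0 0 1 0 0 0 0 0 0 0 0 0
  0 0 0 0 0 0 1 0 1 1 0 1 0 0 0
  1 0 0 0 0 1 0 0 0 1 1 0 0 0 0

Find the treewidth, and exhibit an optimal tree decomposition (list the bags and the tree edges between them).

Treewidth 3.
One optimal decomposition is:
Bags: B1 = {2, 3, 6, 8}  B2 = {2, 6, 8, 13}  B3 = {2, 8, 11, 13}  B4 = {4, 8, 11, 13}  B5 = {4, 9, 11, 13}  B6 = {4, 7, 9, 11}  B7 = {4, 7, 9, 10}  B8 = {7, 9, 10, 14}  B9 = {0, 7, 10, 14}  B10 = {0, 1, 10, 14}  B11 = {0, 1, 5, 14}  B12 = {0, 1, 5, 12}
Tree: B1–B2, B2–B3, B3–B4, B4–B5, B5–B6, B6–B7, B7–B8, B8–B9, B9–B10, B10–B11, B11–B12

The largest bag has 4 vertices, giving width 3; this decomposition certifies tw(G) ≤ 3. For the lower bound: the 4 vertex sets {2,3,6}, {8}, {13}, {4,7,9,11} are disjoint, each induces a connected subgraph, and every pair is joined by at least one edge of G. Contracting each set to a single vertex therefore yields K_{4} as a minor, and since treewidth is minor-monotone, tw(G) ≥ tw(K_{4}) = 3. Therefore the treewidth is 3.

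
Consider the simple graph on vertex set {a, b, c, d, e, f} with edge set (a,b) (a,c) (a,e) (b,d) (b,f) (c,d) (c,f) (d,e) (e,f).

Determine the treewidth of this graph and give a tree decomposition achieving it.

Each bag holds 4 vertices, so the decomposition has width 3, which upper-bounds the treewidth. For the lower bound: the 4 vertex sets {a,e}, {b,f}, {d}, {c} are disjoint, each induces a connected subgraph, and every pair is joined by at least one edge of G. Contracting each set to a single vertex therefore yields K_{4} as a minor, and since treewidth is minor-monotone, tw(G) ≥ tw(K_{4}) = 3. Therefore the treewidth is 3.

Treewidth 3.
One such decomposition:
Bags: B1 = {a, d, e, f}  B2 = {a, b, d, f}  B3 = {a, c, d, f}
Tree: B1–B2, B2–B3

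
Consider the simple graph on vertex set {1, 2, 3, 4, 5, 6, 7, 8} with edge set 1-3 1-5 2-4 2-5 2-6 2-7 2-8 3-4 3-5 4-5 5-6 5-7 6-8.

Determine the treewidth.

2

A width-2 tree decomposition is:
Bags: B1 = {1, 3, 5}  B2 = {3, 4, 5}  B3 = {2, 4, 5}  B4 = {2, 5, 7}  B5 = {2, 5, 6}  B6 = {2, 6, 8}
Tree: B1–B2, B2–B3, B3–B4, B3–B5, B5–B6
Each bag holds 3 vertices, so the decomposition has width 2, which upper-bounds the treewidth. On the other hand G contains the 3-clique {2, 6, 8}. A clique must lie in a single bag of any decomposition, so no decomposition can have width below 2. Hence tw(G) = 2 exactly.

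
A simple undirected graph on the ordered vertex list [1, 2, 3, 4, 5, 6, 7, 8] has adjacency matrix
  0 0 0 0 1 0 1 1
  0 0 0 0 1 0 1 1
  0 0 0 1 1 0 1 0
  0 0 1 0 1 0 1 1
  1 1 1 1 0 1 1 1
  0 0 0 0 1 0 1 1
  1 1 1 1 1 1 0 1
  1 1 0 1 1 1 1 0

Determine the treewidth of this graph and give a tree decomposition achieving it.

Every bag has size at most 4, so the width is 4 − 1 = 3 and tw(G) ≤ 3. On the other hand G contains the 4-clique {1, 5, 7, 8}. A clique must lie in a single bag of any decomposition, so no decomposition can have width below 3. Combining the bounds, tw(G) = 3.

Treewidth 3.
Bags: B1 = {1, 5, 7, 8}  B2 = {5, 6, 7, 8}  B3 = {2, 5, 7, 8}  B4 = {4, 5, 7, 8}  B5 = {3, 4, 5, 7}
Tree: B1–B2, B1–B3, B1–B4, B4–B5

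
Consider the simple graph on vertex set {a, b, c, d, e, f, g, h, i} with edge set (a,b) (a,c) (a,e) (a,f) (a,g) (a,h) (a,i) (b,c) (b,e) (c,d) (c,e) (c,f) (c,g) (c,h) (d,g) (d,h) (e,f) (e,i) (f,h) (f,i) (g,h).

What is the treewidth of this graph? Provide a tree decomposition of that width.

Each bag holds 4 vertices, so the decomposition has width 3, which upper-bounds the treewidth. For the lower bound, the 4 vertices {c, d, g, h} are pairwise adjacent, and any tree decomposition puts a clique entirely inside one bag — forcing width ≥ 3. Combining the bounds, tw(G) = 3.

Treewidth 3.
One such decomposition:
Bags: B1 = {a, c, g, h}  B2 = {a, c, f, h}  B3 = {a, c, e, f}  B4 = {c, d, g, h}  B5 = {a, e, f, i}  B6 = {a, b, c, e}
Tree: B1–B2, B2–B3, B1–B4, B3–B5, B3–B6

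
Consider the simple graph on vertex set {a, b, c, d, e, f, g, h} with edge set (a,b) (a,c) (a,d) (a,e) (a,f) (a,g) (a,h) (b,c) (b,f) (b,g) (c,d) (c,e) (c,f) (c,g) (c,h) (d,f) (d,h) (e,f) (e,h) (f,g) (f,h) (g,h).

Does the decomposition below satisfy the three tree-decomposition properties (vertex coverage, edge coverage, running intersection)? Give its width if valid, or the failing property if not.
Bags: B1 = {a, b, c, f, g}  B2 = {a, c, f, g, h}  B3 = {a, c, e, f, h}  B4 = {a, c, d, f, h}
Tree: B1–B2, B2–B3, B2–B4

Checking the three conditions: (i) the bags cover all of {a, b, c, d, e, f, g, h}; (ii) for each edge, some bag contains both endpoints; (iii) the bags containing any fixed vertex form a subtree. All hold, so the decomposition is valid with width 5 − 1 = 4.

Yes; width 4.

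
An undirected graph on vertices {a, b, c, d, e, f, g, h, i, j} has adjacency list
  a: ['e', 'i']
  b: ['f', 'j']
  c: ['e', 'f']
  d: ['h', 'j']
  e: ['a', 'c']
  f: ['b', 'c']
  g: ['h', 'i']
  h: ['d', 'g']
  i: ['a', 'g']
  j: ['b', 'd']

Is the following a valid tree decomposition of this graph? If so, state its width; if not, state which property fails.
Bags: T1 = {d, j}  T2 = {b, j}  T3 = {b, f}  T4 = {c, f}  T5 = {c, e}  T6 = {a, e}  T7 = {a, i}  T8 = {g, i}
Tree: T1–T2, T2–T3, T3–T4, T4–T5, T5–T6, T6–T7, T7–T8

No — vertex h appears in no bag.

A tree decomposition must satisfy three properties: every vertex lies in some bag; for every edge, both endpoints lie together in some bag; and for every vertex, the bags containing it form a connected subtree. Here vertex h appears in no bag, so the decomposition is invalid.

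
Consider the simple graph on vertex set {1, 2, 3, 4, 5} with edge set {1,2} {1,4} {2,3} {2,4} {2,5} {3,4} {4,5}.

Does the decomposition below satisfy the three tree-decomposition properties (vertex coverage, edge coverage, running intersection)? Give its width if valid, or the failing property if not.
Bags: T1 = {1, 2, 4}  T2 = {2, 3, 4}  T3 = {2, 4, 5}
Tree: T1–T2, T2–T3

Checking the three conditions: (i) the bags cover all of {1, 2, 3, 4, 5}; (ii) for each edge, some bag contains both endpoints; (iii) the bags containing any fixed vertex form a subtree. All hold, so the decomposition is valid with width 3 − 1 = 2.

Yes; width 2.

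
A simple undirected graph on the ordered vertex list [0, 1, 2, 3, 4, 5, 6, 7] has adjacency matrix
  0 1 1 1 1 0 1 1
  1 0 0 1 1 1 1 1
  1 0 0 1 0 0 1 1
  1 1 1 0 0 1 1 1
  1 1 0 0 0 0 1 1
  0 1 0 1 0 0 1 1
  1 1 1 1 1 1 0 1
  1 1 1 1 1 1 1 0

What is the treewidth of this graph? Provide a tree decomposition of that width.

Every bag has size at most 5, so the width is 5 − 1 = 4 and tw(G) ≤ 4. For the lower bound, the 5 vertices {0, 1, 3, 6, 7} are pairwise adjacent, and any tree decomposition puts a clique entirely inside one bag — forcing width ≥ 4. Combining the bounds, tw(G) = 4.

Treewidth 4.
Bags: B1 = {0, 1, 3, 6, 7}  B2 = {0, 1, 4, 6, 7}  B3 = {1, 3, 5, 6, 7}  B4 = {0, 2, 3, 6, 7}
Tree: B1–B2, B1–B3, B1–B4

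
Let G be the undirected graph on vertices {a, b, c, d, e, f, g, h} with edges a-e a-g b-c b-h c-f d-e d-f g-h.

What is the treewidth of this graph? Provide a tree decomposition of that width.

Treewidth 2.
Bags: B1 = {c, d, f}  B2 = {b, c, d}  B3 = {b, d, h}  B4 = {d, g, h}  B5 = {a, d, g}  B6 = {a, d, e}
Tree: B1–B2, B2–B3, B3–B4, B4–B5, B5–B6

Every bag has size at most 3, so the width is 3 − 1 = 2 and tw(G) ≤ 2. The edges d–f–c–b–h–g–a–e–d form a cycle, so G is not a tree and its treewidth is at least 2. Combining the bounds, tw(G) = 2.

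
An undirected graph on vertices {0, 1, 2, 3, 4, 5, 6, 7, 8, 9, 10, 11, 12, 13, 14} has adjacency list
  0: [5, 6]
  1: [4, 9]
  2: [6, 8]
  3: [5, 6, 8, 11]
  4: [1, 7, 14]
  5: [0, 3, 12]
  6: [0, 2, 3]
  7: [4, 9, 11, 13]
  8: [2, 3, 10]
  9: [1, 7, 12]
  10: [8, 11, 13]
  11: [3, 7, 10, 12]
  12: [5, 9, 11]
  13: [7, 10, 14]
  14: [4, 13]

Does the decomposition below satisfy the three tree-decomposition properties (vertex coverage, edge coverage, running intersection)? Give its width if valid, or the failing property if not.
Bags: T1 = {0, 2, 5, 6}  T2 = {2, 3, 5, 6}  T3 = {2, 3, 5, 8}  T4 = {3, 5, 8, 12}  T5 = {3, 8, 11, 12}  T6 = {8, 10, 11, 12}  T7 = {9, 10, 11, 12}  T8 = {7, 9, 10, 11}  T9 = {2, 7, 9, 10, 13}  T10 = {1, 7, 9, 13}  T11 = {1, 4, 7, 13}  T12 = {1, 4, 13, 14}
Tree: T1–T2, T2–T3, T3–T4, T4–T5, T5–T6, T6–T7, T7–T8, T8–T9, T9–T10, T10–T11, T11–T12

No — bags containing vertex 2 are not connected in the tree.

A tree decomposition must satisfy three properties: every vertex lies in some bag; for every edge, both endpoints lie together in some bag; and for every vertex, the bags containing it form a connected subtree. Here bags containing vertex 2 are not connected in the tree, so the decomposition is invalid.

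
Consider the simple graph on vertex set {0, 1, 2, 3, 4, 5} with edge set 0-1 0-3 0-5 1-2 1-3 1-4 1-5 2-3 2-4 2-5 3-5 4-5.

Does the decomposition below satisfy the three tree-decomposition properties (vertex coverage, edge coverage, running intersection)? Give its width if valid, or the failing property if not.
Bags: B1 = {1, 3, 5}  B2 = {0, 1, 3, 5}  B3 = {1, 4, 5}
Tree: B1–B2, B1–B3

No — vertex 2 appears in no bag.

A tree decomposition must satisfy three properties: every vertex lies in some bag; for every edge, both endpoints lie together in some bag; and for every vertex, the bags containing it form a connected subtree. Here vertex 2 appears in no bag, so the decomposition is invalid.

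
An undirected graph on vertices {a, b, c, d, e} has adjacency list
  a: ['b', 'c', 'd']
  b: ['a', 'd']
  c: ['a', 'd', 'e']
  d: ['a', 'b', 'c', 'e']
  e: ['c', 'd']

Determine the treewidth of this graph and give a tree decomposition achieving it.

The largest bag has 3 vertices, giving width 2; this decomposition certifies tw(G) ≤ 2. For the lower bound, the 3 vertices {c, d, e} are pairwise adjacent, and any tree decomposition puts a clique entirely inside one bag — forcing width ≥ 2. Therefore the treewidth is 2.

Treewidth 2.
Bags: B1 = {a, b, d}  B2 = {a, c, d}  B3 = {c, d, e}
Tree: B1–B2, B2–B3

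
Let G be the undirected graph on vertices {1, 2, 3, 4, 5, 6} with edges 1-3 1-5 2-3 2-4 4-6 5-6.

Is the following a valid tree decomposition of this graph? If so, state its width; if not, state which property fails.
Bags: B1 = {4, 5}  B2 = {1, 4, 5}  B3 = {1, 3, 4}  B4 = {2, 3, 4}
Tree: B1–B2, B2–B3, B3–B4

A tree decomposition must satisfy three properties: every vertex lies in some bag; for every edge, both endpoints lie together in some bag; and for every vertex, the bags containing it form a connected subtree. Here vertex 6 appears in no bag, so the decomposition is invalid.

No — vertex 6 appears in no bag.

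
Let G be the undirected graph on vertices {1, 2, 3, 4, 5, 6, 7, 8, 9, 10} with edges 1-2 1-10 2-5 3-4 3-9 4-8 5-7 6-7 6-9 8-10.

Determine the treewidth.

A width-2 tree decomposition is:
Bags: B1 = {6, 7, 9}  B2 = {3, 7, 9}  B3 = {3, 4, 7}  B4 = {4, 7, 8}  B5 = {7, 8, 10}  B6 = {1, 7, 10}  B7 = {1, 2, 7}  B8 = {2, 5, 7}
Tree: B1–B2, B2–B3, B3–B4, B4–B5, B5–B6, B6–B7, B7–B8
Each bag holds 3 vertices, so the decomposition has width 2, which upper-bounds the treewidth. Since 7–6–9–3–4–8–10–1–2–5–7 is a cycle in G, G is not acyclic. Forests are exactly the graphs of treewidth ≤ 1, so tw(G) ≥ 2. Combining the bounds, tw(G) = 2.

2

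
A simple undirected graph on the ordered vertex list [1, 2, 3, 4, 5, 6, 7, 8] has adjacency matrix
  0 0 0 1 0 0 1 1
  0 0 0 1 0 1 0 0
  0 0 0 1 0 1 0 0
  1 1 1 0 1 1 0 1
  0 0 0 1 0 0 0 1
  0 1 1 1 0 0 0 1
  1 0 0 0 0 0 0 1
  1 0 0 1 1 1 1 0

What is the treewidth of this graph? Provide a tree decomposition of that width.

Every bag has size at most 3, so the width is 3 − 1 = 2 and tw(G) ≤ 2. For the lower bound, the 3 vertices {1, 4, 8} are pairwise adjacent, and any tree decomposition puts a clique entirely inside one bag — forcing width ≥ 2. Hence tw(G) = 2 exactly.

Treewidth 2.
One such decomposition:
Bags: B1 = {1, 4, 8}  B2 = {4, 6, 8}  B3 = {1, 7, 8}  B4 = {4, 5, 8}  B5 = {2, 4, 6}  B6 = {3, 4, 6}
Tree: B1–B2, B1–B3, B2–B4, B2–B5, B5–B6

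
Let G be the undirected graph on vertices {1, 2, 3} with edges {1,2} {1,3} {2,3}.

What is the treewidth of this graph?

2

A width-2 tree decomposition is:
Bags: B1 = {1, 2, 3}
Tree: (single bag)
A single bag containing all 3 vertices is trivially a valid decomposition of width 2. On the other hand G contains the 3-clique {1, 2, 3}. A clique must lie in a single bag of any decomposition, so no decomposition can have width below 2. Therefore the treewidth is 2.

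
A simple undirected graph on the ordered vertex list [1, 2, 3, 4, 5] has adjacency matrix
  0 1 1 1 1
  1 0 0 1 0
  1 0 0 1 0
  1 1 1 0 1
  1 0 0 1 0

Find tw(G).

2

A width-2 tree decomposition is:
Bags: B1 = {1, 3, 4}  B2 = {1, 4, 5}  B3 = {1, 2, 4}
Tree: B1–B2, B1–B3
Every bag has size at most 3, so the width is 3 − 1 = 2 and tw(G) ≤ 2. On the other hand G contains the 3-clique {1, 2, 4}. A clique must lie in a single bag of any decomposition, so no decomposition can have width below 2. The upper and lower bounds meet at 2, so that is the treewidth.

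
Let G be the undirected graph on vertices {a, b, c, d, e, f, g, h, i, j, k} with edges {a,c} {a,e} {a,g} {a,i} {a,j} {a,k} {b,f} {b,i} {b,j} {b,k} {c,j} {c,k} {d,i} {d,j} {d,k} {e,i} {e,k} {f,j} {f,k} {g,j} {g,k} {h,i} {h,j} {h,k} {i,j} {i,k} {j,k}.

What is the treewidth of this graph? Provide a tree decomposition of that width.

Every bag has size at most 4, so the width is 4 − 1 = 3 and tw(G) ≤ 3. Conversely, {a, g, j, k} is a clique of size 4, and the vertices of any clique must share a bag in every tree decomposition; so some bag has ≥ 4 vertices and tw(G) ≥ 3. Therefore the treewidth is 3.

Treewidth 3.
Bags: B1 = {a, i, j, k}  B2 = {b, i, j, k}  B3 = {d, i, j, k}  B4 = {b, f, j, k}  B5 = {h, i, j, k}  B6 = {a, g, j, k}  B7 = {a, c, j, k}  B8 = {a, e, i, k}
Tree: B1–B2, B2–B3, B2–B4, B2–B5, B1–B6, B1–B7, B1–B8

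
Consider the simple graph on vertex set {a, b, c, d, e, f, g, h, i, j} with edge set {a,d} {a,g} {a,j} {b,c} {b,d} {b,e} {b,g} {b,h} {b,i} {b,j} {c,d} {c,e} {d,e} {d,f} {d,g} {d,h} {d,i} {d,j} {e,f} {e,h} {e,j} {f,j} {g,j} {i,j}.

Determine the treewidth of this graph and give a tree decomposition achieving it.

Every bag has size at most 4, so the width is 4 − 1 = 3 and tw(G) ≤ 3. Conversely, {a, d, g, j} is a clique of size 4, and the vertices of any clique must share a bag in every tree decomposition; so some bag has ≥ 4 vertices and tw(G) ≥ 3. Combining the bounds, tw(G) = 3.

Treewidth 3.
Bags: B1 = {b, d, g, j}  B2 = {b, d, i, j}  B3 = {b, d, e, j}  B4 = {d, e, f, j}  B5 = {b, d, e, h}  B6 = {b, c, d, e}  B7 = {a, d, g, j}
Tree: B1–B2, B2–B3, B3–B4, B3–B5, B5–B6, B1–B7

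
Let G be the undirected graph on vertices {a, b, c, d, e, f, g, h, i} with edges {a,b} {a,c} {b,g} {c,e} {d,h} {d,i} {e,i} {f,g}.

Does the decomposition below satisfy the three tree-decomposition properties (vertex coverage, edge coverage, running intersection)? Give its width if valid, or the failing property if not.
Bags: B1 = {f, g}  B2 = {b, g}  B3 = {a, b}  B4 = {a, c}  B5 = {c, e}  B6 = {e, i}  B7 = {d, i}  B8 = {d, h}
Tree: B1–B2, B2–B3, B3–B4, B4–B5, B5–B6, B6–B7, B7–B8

Yes; width 1.

Vertex coverage: the bags together contain {a, b, c, d, e, f, g, h, i}, the full vertex set. Edge coverage: each edge of G has both endpoints in at least one bag. Running intersection: for every vertex, the bags containing it form a connected subtree. All three properties hold, so this is a valid tree decomposition of width max|bag| − 1 = 1, and hence tw(G) ≤ 1.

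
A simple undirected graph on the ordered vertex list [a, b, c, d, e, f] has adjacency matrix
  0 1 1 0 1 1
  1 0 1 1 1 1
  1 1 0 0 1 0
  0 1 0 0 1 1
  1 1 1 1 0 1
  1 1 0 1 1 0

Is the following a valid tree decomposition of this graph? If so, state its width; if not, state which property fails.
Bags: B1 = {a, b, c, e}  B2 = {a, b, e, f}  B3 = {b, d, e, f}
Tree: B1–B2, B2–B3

Yes; width 3.

Every vertex of G appears in some bag (union = {a, b, c, d, e, f}); every edge is covered by a bag; and for each vertex v the set of bags containing v is connected in the bag tree. The decomposition is therefore valid. The largest bag has 4 vertices, so the width is 3.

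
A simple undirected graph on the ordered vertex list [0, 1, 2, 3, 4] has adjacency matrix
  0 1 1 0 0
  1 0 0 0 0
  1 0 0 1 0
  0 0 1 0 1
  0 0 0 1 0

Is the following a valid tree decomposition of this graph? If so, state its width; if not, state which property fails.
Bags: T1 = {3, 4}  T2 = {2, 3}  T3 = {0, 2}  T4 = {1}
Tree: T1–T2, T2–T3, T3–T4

No — edge (0,1) lies in no bag.

A tree decomposition must satisfy three properties: every vertex lies in some bag; for every edge, both endpoints lie together in some bag; and for every vertex, the bags containing it form a connected subtree. Here edge (0,1) lies in no bag, so the decomposition is invalid.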